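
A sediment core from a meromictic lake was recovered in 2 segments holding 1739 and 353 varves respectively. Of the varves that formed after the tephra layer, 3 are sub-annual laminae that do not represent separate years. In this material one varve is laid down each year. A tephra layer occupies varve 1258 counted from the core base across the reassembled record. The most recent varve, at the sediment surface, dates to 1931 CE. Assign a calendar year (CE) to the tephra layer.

1100 CE

Total varves = 1739 + 353 = 2092.
The tephra layer sits at varve 1258 from the core base, so 2092 − 1258 = 834 varves formed after it.
Removing the 3 false varves leaves 834 − 3 = 831 true varves beyond the tephra layer.
The varve at the sediment surface is 1931 CE, so the tephra layer dates to 1931 − 831 = 1100 CE.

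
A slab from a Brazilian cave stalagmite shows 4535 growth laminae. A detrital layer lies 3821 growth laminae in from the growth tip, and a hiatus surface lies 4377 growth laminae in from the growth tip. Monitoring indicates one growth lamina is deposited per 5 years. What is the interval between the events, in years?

4377 − 3821 = 556 growth laminae lie between the two events.
At 5 years per growth lamina, 556 × 5 = 2780 years.

2780 years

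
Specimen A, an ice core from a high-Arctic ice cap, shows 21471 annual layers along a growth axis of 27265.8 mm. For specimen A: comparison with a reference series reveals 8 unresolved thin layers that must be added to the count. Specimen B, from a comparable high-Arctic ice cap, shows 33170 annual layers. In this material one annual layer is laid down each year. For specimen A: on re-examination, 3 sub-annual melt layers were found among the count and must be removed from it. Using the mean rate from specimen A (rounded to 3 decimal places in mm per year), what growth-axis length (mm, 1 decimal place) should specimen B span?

42125.9 mm

Specimen A: true annual layer count = 21471 − 3 + 8 = 21476.
A: 27265.8 mm over 21476 years gives 27265.8 / 21476 ≈ 1.270 mm per year.
Length of B = 1.270 × 33170 = 42125.9 mm.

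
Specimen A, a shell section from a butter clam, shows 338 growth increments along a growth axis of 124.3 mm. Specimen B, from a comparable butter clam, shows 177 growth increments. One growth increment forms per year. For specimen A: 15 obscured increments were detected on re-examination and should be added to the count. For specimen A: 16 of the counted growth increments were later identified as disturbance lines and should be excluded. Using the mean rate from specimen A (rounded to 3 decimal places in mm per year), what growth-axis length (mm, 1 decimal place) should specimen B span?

Specimen A: after corrections the count is 338 − 16 + 15 = 337 growth increments.
A: 124.3 mm over 337 years gives 124.3 / 337 ≈ 0.369 mm per year.
B's length ≈ 0.369 × 177 = 65.3 mm.

65.3 mm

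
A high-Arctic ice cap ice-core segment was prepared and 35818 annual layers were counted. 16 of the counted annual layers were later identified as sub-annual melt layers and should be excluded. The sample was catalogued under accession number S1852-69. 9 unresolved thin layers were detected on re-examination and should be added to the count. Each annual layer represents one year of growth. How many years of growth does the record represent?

35811 yr

After corrections the count is 35818 − 16 + 9 = 35811 annual layers.
At one annual layer per year, that is 35811 years.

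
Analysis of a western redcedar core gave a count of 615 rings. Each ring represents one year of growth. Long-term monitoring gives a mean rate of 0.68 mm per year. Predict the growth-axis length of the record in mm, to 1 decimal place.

615 years of growth are recorded.
Length ≈ 0.68 × 615 = 418.2 mm.

418.2 mm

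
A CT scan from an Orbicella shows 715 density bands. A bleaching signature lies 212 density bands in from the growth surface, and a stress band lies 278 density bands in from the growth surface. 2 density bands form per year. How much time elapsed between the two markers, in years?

278 − 212 = 66 density bands lie between the two events.
66 density bands at 2 per year is 66 / 2 = 33 years.

33 yr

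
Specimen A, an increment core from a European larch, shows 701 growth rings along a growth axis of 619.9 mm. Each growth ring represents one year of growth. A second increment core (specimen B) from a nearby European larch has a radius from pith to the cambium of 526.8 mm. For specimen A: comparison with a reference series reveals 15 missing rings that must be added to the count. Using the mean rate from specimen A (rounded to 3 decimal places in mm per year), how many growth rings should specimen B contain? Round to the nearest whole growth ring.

608 growth rings

Specimen A: correcting the raw count gives 701 + 15 = 716 true growth rings.
A: 619.9 mm over 716 years gives 619.9 / 716 ≈ 0.866 mm/yr.
For B, 526.8 / 0.866 = 608.31 years ≈ 608 growth rings.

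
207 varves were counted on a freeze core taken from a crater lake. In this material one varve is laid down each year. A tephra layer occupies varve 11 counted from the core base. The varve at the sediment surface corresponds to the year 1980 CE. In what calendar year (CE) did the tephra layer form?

207 − 11 = 196 varves lie beyond the tephra layer toward the sediment surface.
The varve at the sediment surface is 1980 CE, so the tephra layer dates to 1980 − 196 = 1784 CE.

1784 CE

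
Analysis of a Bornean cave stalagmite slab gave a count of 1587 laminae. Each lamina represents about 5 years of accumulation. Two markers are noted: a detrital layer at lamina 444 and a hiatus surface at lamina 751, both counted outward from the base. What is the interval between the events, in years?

1535 years

The two markers are separated by 751 − 444 = 307 laminae.
307 laminae at 5 years each span 307 × 5 = 1535 years.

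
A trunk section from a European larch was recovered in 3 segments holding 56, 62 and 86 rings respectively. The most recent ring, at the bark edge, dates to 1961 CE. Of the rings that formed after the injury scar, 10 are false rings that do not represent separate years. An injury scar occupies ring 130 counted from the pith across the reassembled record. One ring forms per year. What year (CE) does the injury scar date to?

1897 CE

Total rings = 56 + 62 + 86 = 204.
Between ring 130 and the bark edge there are 204 − 130 = 74 rings.
74 − 10 false = 64 true rings after the injury scar.
The ring at the bark edge is 1961 CE, so the injury scar dates to 1961 − 64 = 1897 CE.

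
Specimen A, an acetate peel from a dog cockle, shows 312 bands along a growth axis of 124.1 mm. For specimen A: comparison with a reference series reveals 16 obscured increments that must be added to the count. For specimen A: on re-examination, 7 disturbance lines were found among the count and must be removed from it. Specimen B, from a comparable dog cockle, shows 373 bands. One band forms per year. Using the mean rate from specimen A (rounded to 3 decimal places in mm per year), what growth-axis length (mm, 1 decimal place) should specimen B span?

144.4 mm

Specimen A: adjusted count: 312 − 7 + 16 = 321 bands.
A: Mean rate = 124.1 mm / 321 years ≈ 0.387 mm/yr.
Length of B = 0.387 × 373 = 144.4 mm.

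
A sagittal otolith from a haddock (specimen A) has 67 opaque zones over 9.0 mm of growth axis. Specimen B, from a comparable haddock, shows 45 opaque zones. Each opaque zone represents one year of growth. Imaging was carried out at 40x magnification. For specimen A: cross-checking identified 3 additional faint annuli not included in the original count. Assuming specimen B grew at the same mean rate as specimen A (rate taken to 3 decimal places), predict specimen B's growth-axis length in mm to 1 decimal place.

5.8 mm

Specimen A: adjusted count: 67 + 3 = 70 opaque zones.
A: Mean rate = 9.0 mm / 70 years ≈ 0.129 mm/yr.
For B, 0.129 mm/year × 45 years = 5.8 mm.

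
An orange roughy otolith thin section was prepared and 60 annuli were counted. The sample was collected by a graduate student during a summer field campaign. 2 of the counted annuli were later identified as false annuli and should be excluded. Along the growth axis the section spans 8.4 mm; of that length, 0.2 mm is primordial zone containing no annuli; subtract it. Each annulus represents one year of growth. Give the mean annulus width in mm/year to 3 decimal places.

0.141 mm/year

After corrections the count is 60 − 2 = 58 annuli.
Net length = 8.4 − 0.2 = 8.2 mm.
Mean rate = 8.2 mm / 58 years ≈ 0.141 mm/year.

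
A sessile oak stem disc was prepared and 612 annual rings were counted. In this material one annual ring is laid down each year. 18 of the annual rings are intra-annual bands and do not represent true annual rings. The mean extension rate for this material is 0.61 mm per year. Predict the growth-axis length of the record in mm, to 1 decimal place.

Correcting the raw count gives 612 − 18 = 594 true annual rings.
594 years at 0.61 mm/year gives 0.61 × 594 = 362.3 mm.

362.3 mm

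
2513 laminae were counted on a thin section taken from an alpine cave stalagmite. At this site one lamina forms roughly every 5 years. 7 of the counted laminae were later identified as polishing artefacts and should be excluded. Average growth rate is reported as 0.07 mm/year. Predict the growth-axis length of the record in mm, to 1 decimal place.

True lamina count = 2513 − 7 = 2506.
2506 laminae at 5 years each span 2506 × 5 = 12530 years.
12530 years at 0.07 mm/year gives 0.07 × 12530 = 877.1 mm.

877.1 mm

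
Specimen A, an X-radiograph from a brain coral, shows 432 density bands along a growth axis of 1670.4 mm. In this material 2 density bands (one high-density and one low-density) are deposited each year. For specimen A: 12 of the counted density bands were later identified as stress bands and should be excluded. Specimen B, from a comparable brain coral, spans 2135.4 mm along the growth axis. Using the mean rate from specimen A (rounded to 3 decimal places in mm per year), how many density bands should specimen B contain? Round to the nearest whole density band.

Specimen A: correcting the raw count gives 432 − 12 = 420 true density bands.
Specimen A: with 2 density bands per year, 420 / 2 = 210 years.
A: Extension rate ≈ 1670.4 / 210 = 7.954 mm per year.
Specimen B: 2135.4 mm / 7.954 mm per year = 268.47 years; at 2 density bands per year that is 268.47 × 2 ≈ 537 density bands.

537 density bands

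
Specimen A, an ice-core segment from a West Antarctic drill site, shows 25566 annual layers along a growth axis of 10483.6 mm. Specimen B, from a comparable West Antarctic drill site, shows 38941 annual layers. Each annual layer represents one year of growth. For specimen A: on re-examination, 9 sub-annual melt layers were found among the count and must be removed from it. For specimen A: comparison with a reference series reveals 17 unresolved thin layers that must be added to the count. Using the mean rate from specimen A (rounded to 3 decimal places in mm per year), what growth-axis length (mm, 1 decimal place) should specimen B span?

15965.8 mm

Specimen A: true annual layer count = 25566 − 9 + 17 = 25574.
A: Extension rate ≈ 10483.6 / 25574 = 0.410 mm/yr.
B's length ≈ 0.410 × 38941 = 15965.8 mm.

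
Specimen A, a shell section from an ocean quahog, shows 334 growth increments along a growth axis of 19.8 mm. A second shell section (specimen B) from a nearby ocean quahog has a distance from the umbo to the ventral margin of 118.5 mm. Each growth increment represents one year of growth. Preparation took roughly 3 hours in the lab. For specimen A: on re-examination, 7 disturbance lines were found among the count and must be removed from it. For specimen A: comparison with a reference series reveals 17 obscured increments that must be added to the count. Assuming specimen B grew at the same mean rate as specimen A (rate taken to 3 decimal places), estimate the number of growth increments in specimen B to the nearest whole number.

Specimen A: correcting the raw count gives 334 − 7 + 17 = 344 true growth increments.
A: Extension rate ≈ 19.8 / 344 = 0.058 mm per year.
B spans 118.5 / 0.058 = 2043.10 years ≈ 2043 growth increments.

2043 growth increments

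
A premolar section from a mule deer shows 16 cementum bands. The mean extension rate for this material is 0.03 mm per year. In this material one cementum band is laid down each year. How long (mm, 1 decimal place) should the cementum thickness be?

0.5 mm

16 years of growth are recorded.
16 years at 0.03 mm/year gives 0.03 × 16 = 0.5 mm.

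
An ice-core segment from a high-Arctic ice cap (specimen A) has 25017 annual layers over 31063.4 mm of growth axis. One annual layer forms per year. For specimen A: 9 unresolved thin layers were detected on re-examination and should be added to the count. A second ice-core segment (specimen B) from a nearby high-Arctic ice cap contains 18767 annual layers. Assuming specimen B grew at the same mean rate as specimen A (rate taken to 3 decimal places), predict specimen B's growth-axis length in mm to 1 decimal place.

23289.8 mm

Specimen A: true annual layer count = 25017 + 9 = 25026.
A: 31063.4 mm over 25026 years gives 31063.4 / 25026 ≈ 1.241 mm per year.
B's length ≈ 1.241 × 18767 = 23289.8 mm.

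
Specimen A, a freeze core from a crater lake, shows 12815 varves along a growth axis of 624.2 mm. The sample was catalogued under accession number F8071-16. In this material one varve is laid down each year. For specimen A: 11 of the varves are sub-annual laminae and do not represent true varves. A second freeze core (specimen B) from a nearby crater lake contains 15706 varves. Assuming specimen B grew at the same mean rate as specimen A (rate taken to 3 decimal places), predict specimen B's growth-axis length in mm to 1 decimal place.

Specimen A: correcting the raw count gives 12815 − 11 = 12804 true varves.
A: 624.2 mm over 12804 years gives 624.2 / 12804 ≈ 0.049 mm/year.
For B, 0.049 mm/year × 15706 years = 769.6 mm.

769.6 mm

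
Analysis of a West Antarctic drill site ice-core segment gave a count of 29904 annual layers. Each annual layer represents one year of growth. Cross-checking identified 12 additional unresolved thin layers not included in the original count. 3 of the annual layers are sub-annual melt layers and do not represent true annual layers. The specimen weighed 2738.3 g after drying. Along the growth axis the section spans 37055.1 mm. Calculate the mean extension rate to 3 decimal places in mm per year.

After corrections the count is 29904 − 3 + 12 = 29913 annual layers.
Mean rate = 37055.1 mm / 29913 years ≈ 1.239 mm per year.

1.239 mm per year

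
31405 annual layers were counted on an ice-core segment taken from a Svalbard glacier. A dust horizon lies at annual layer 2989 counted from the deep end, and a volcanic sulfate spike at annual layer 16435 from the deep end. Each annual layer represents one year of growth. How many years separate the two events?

13446 yr

Separation: 16435 − 2989 = 13446 annual layers.
At one annual layer per year, 13446 years elapsed between them.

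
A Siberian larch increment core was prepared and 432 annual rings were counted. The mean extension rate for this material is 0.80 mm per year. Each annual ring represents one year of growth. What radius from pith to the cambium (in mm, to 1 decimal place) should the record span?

432 years of growth are recorded.
Length ≈ 0.80 × 432 = 345.6 mm.

345.6 mm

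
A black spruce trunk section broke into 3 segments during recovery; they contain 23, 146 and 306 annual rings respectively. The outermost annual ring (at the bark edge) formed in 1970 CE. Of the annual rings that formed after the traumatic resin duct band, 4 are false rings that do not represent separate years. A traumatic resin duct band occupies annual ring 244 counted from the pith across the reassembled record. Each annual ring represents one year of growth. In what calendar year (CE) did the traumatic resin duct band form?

1743 CE

Total annual rings = 23 + 146 + 306 = 475.
The traumatic resin duct band sits at annual ring 244 from the pith, so 475 − 244 = 231 annual rings formed after it.
Removing the 4 false annual rings leaves 231 − 4 = 227 true annual rings beyond the traumatic resin duct band.
The annual ring at the bark edge is 1970 CE, so the traumatic resin duct band dates to 1970 − 227 = 1743 CE.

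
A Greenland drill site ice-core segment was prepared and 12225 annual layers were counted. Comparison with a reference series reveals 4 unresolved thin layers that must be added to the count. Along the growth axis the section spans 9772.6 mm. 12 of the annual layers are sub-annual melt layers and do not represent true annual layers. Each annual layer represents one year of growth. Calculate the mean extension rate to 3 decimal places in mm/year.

0.800 mm/year

Correcting the raw count gives 12225 − 12 + 4 = 12217 true annual layers.
9772.6 mm over 12217 years gives 9772.6 / 12217 ≈ 0.800 mm/year.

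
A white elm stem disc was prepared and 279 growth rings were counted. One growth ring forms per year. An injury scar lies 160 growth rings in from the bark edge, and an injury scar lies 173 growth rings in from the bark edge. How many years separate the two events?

173 − 160 = 13 growth rings lie between the two events.
At one growth ring per year, 13 years elapsed between them.

13 years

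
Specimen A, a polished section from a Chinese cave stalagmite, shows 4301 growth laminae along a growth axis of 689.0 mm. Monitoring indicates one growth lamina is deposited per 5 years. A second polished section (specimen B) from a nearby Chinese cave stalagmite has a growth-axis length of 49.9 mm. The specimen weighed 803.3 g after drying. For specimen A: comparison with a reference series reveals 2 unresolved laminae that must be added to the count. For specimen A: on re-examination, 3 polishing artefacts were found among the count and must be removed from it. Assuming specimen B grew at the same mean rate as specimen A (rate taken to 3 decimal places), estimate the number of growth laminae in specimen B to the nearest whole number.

Specimen A: correcting the raw count gives 4301 − 3 + 2 = 4300 true growth laminae.
Specimen A: at 5 years per growth lamina, 4300 × 5 = 21500 years.
A: Extension rate ≈ 689.0 / 21500 = 0.032 mm per year.
B spans 49.9 / 0.032 = 1559.38 years; at 5 years per growth lamina that is 1559.38 / 5 ≈ 312 growth laminae.

312 growth laminae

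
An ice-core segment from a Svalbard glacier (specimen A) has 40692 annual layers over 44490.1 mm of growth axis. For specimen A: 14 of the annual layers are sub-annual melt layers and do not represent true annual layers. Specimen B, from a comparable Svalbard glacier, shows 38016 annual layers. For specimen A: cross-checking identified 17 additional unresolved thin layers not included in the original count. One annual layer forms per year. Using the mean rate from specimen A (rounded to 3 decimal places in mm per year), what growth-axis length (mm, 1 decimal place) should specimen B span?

41551.5 mm

Specimen A: after corrections the count is 40692 − 14 + 17 = 40695 annual layers.
A: 44490.1 mm over 40695 years gives 44490.1 / 40695 ≈ 1.093 mm per year.
B's length ≈ 1.093 × 38016 = 41551.5 mm.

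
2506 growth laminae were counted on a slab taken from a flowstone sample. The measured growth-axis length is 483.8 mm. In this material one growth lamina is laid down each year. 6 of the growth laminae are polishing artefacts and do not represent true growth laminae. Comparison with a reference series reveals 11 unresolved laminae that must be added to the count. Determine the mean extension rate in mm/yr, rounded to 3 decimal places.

True growth lamina count = 2506 − 6 + 11 = 2511.
Extension rate ≈ 483.8 / 2511 = 0.193 mm/yr.

0.193 mm/yr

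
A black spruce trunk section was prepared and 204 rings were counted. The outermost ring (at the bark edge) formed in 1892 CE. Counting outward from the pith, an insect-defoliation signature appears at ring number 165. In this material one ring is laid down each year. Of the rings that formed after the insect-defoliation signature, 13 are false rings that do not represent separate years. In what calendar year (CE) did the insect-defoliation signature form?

204 − 165 = 39 rings lie beyond the insect-defoliation signature toward the bark edge.
39 − 13 false = 26 true rings after the insect-defoliation signature.
Counting back 26 years from 1892 CE places the insect-defoliation signature in 1892 − 26 = 1866 CE.

1866 CE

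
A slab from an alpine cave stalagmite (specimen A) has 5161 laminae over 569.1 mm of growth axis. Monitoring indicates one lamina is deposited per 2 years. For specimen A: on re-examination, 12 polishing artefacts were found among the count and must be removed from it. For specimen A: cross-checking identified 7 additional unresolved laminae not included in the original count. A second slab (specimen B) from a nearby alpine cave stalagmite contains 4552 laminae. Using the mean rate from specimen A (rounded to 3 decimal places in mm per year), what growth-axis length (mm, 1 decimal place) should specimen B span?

Specimen A: correcting the raw count gives 5161 − 12 + 7 = 5156 true laminae.
Specimen A: multiplying by 2 years per lamina: 5156 × 2 = 10312 years.
A: Extension rate ≈ 569.1 / 10312 = 0.055 mm/yr.
Specimen B: multiplying by 2 years per lamina: 4552 × 2 = 9104 years. For B, 0.055 mm/year × 9104 years = 500.7 mm.

500.7 mm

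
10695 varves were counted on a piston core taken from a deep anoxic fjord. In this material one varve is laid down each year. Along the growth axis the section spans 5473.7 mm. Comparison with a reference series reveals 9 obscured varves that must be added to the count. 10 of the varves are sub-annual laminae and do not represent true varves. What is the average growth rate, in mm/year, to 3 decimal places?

0.512 mm/year

Adjusted count: 10695 − 10 + 9 = 10694 varves.
5473.7 mm over 10694 years gives 5473.7 / 10694 ≈ 0.512 mm/year.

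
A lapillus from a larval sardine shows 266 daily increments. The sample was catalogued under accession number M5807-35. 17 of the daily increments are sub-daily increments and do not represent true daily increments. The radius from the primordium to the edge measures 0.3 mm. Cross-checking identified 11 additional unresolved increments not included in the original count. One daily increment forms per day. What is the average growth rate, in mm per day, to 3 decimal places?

True daily increment count = 266 − 17 + 11 = 260.
Mean rate = 0.3 mm / 260 days ≈ 0.001 mm per day.

0.001 mm per day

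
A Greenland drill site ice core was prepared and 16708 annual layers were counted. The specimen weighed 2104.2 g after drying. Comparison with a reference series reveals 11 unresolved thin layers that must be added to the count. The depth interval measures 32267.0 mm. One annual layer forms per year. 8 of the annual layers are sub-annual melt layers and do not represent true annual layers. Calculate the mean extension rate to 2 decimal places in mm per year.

Correcting the raw count gives 16708 − 8 + 11 = 16711 true annual layers.
Extension rate ≈ 32267.0 / 16711 = 1.93 mm per year.

1.93 mm per year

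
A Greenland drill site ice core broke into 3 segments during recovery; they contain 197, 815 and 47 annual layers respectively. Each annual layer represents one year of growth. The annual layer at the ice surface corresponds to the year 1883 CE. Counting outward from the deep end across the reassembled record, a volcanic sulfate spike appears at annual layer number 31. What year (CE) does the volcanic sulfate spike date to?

Total annual layers = 197 + 815 + 47 = 1059.
The volcanic sulfate spike sits at annual layer 31 from the deep end, so 1059 − 31 = 1028 annual layers formed after it.
1883 − 1028 = 855 CE.

855 CE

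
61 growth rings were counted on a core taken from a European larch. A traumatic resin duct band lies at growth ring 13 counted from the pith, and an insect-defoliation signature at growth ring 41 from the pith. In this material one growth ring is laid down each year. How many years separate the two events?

28 yr

41 − 13 = 28 growth rings lie between the two events.
One growth ring per year makes the interval 28 years.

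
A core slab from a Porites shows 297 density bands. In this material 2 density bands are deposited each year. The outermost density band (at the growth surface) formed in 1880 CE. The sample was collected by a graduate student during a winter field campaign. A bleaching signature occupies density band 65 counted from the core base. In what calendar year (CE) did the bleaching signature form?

297 − 65 = 232 density bands lie beyond the bleaching signature toward the growth surface.
Dividing by 2 density bands per year: 232 / 2 = 116 years.
1880 − 116 = 1764 CE.

1764 CE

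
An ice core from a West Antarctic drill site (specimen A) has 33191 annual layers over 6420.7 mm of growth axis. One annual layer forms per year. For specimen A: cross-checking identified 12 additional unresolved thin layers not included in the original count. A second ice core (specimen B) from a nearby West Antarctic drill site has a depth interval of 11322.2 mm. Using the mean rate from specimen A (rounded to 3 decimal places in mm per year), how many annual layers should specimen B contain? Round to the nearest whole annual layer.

Specimen A: true annual layer count = 33191 + 12 = 33203.
A: Extension rate ≈ 6420.7 / 33203 = 0.193 mm/year.
B spans 11322.2 / 0.193 = 58664.25 years ≈ 58664 annual layers.

58664 annual layers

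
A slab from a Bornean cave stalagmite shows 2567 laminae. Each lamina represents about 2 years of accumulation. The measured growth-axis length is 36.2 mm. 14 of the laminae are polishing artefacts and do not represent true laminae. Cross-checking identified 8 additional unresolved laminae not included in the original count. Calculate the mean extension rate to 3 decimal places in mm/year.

0.007 mm/year

Correcting the raw count gives 2567 − 14 + 8 = 2561 true laminae.
2561 laminae at 2 years each span 2561 × 2 = 5122 years.
Extension rate ≈ 36.2 / 5122 = 0.007 mm/year.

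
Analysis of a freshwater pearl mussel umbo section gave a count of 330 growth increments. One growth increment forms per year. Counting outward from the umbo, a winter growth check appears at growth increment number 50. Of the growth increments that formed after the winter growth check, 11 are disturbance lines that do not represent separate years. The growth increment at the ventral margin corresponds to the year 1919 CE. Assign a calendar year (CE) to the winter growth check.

The winter growth check sits at growth increment 50 from the umbo, so 330 − 50 = 280 growth increments formed after it.
Excluding 11 false growth increments: 280 − 11 = 269.
The growth increment at the ventral margin is 1919 CE, so the winter growth check dates to 1919 − 269 = 1650 CE.

1650 CE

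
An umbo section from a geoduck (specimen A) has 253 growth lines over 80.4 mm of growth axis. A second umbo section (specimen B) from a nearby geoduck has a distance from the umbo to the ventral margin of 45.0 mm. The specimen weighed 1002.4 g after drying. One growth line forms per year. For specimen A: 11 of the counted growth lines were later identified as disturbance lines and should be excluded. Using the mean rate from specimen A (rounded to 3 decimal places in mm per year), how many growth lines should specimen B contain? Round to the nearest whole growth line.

136 growth lines

Specimen A: adjusted count: 253 − 11 = 242 growth lines.
A: Extension rate ≈ 80.4 / 242 = 0.332 mm/yr.
Specimen B: 45.0 mm / 0.332 mm per year = 135.54 years ≈ 136 growth lines.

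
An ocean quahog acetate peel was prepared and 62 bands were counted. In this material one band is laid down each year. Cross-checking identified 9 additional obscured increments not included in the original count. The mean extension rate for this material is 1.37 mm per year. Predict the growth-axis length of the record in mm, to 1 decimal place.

97.3 mm

After corrections the count is 62 + 9 = 71 bands.
Length ≈ 1.37 × 71 = 97.3 mm.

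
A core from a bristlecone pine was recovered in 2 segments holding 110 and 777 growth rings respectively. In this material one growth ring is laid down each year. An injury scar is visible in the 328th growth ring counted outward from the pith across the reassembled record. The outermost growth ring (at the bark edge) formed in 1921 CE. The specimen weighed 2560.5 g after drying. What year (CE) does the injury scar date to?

1362 CE

Total growth rings = 110 + 777 = 887.
The injury scar sits at growth ring 328 from the pith, so 887 − 328 = 559 growth rings formed after it.
The growth ring at the bark edge is 1921 CE, so the injury scar dates to 1921 − 559 = 1362 CE.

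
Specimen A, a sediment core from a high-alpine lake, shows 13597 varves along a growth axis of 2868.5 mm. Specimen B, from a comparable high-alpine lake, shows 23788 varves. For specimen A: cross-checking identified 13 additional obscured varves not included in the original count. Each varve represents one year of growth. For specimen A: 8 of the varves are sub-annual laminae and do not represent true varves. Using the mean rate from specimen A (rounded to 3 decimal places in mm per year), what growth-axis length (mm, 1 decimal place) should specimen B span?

Specimen A: after corrections the count is 13597 − 8 + 13 = 13602 varves.
A: 2868.5 mm over 13602 years gives 2868.5 / 13602 ≈ 0.211 mm/year.
B's length ≈ 0.211 × 23788 = 5019.3 mm.

5019.3 mm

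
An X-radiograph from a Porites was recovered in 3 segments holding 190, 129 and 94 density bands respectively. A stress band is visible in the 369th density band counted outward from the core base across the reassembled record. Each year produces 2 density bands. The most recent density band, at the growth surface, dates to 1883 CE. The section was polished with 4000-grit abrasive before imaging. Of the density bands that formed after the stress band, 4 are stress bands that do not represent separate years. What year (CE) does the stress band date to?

Total density bands = 190 + 129 + 94 = 413.
413 − 369 = 44 density bands lie beyond the stress band toward the growth surface.
Excluding 4 false density bands: 44 − 4 = 40.
Dividing by 2 density bands per year: 40 / 2 = 20 years.
1883 − 20 = 1863 CE.

1863 CE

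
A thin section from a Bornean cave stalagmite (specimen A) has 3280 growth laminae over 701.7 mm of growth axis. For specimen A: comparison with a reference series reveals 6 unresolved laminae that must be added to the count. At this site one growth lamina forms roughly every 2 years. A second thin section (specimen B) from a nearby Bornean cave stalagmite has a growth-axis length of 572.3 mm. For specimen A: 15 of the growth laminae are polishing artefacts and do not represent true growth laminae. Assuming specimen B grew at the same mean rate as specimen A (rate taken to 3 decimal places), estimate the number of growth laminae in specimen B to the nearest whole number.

2674 growth laminae

Specimen A: adjusted count: 3280 − 15 + 6 = 3271 growth laminae.
Specimen A: 3271 growth laminae at 2 years each span 3271 × 2 = 6542 years.
A: 701.7 mm over 6542 years gives 701.7 / 6542 ≈ 0.107 mm/year.
For B, 572.3 / 0.107 = 5348.60 years; at 2 years per growth lamina that is 5348.60 / 2 ≈ 2674 growth laminae.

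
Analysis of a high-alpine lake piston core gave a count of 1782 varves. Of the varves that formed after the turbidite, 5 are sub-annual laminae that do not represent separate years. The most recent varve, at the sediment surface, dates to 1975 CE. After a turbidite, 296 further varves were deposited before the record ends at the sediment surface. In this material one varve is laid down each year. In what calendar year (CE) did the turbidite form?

1684 CE

There are 296 varves younger than the turbidite.
Excluding 5 false varves: 296 − 5 = 291.
The varve at the sediment surface is 1975 CE, so the turbidite dates to 1975 − 291 = 1684 CE.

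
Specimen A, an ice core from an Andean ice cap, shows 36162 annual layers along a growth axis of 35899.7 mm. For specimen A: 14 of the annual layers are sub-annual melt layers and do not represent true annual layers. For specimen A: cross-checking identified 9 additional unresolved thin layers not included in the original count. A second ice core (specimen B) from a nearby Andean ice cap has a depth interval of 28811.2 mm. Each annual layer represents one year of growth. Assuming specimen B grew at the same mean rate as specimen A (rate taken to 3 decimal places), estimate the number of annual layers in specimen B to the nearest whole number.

Specimen A: adjusted count: 36162 − 14 + 9 = 36157 annual layers.
A: Mean rate = 35899.7 mm / 36157 years ≈ 0.993 mm per year.
Specimen B: 28811.2 mm / 0.993 mm per year = 29014.30 years ≈ 29014 annual layers.

29014 annual layers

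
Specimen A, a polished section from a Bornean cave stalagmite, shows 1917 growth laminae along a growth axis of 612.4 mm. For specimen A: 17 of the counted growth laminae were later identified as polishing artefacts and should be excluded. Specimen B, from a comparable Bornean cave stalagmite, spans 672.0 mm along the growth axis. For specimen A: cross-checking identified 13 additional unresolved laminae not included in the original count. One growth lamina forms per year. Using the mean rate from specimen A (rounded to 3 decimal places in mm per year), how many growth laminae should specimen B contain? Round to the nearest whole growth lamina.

Specimen A: true growth lamina count = 1917 − 17 + 13 = 1913.
A: 612.4 mm over 1913 years gives 612.4 / 1913 ≈ 0.320 mm per year.
For B, 672.0 / 0.320 = 2100.00 years ≈ 2100 growth laminae.

2100 growth laminae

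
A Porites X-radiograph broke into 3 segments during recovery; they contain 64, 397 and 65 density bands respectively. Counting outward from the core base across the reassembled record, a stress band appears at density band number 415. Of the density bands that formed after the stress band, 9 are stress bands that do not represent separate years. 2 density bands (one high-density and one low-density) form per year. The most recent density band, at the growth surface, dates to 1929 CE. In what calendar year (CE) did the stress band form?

Total density bands = 64 + 397 + 65 = 526.
The stress band sits at density band 415 from the core base, so 526 − 415 = 111 density bands formed after it.
Removing the 9 false density bands leaves 111 − 9 = 102 true density bands beyond the stress band.
Dividing by 2 density bands per year: 102 / 2 = 51 years.
Counting back 51 years from 1929 CE places the stress band in 1929 − 51 = 1878 CE.

1878 CE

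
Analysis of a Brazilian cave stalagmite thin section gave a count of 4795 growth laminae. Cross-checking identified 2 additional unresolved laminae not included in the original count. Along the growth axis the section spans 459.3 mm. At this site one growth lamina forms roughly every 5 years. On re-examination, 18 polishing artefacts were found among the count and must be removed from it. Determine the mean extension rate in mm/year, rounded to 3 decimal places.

Correcting the raw count gives 4795 − 18 + 2 = 4779 true growth laminae.
At 5 years per growth lamina, 4779 × 5 = 23895 years.
459.3 mm over 23895 years gives 459.3 / 23895 ≈ 0.019 mm/year.

0.019 mm/year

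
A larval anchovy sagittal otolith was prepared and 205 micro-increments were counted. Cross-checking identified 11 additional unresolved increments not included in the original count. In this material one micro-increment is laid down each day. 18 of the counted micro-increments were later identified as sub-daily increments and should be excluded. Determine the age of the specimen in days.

198 d

Adjusted count: 205 − 18 + 11 = 198 micro-increments.
One micro-increment per day makes the duration 198 days.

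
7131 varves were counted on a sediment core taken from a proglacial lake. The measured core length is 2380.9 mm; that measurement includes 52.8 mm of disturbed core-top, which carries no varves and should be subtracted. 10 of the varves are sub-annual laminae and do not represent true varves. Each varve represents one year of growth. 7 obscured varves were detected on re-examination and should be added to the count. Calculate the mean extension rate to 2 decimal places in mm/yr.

True varve count = 7131 − 10 + 7 = 7128.
The growth record spans 2380.9 − 52.8 = 2328.1 mm.
Mean rate = 2328.1 mm / 7128 years ≈ 0.33 mm/yr.

0.33 mm/yr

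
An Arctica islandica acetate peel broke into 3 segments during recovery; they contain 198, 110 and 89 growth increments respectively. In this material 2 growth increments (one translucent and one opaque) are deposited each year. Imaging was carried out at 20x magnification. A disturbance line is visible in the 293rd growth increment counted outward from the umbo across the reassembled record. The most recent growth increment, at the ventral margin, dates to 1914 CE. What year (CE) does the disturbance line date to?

Total growth increments = 198 + 110 + 89 = 397.
397 − 293 = 104 growth increments lie beyond the disturbance line toward the ventral margin.
With 2 growth increments per year, 104 / 2 = 52 years.
Counting back 52 years from 1914 CE places the disturbance line in 1914 − 52 = 1862 CE.

1862 CE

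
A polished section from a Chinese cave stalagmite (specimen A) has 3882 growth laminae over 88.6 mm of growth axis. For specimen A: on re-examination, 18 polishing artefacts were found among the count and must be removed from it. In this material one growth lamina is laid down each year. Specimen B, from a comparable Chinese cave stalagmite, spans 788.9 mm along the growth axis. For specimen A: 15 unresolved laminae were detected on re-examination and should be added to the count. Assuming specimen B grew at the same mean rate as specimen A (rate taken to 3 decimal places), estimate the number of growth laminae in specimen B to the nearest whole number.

34300 growth laminae

Specimen A: correcting the raw count gives 3882 − 18 + 15 = 3879 true growth laminae.
A: Mean rate = 88.6 mm / 3879 years ≈ 0.023 mm/yr.
B spans 788.9 / 0.023 = 34300.00 years ≈ 34300 growth laminae.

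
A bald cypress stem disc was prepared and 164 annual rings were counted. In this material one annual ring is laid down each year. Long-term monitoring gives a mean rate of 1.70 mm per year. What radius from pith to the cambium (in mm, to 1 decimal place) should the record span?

278.8 mm

164 years of growth are recorded.
164 years at 1.70 mm/year gives 1.70 × 164 = 278.8 mm.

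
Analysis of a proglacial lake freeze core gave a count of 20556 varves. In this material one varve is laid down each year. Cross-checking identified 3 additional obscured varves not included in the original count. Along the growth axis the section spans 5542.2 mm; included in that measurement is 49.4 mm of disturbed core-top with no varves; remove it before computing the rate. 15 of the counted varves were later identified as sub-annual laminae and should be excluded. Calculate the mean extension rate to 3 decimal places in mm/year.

0.267 mm/year

True varve count = 20556 − 15 + 3 = 20544.
The growth record spans 5542.2 − 49.4 = 5492.8 mm.
Mean rate = 5492.8 mm / 20544 years ≈ 0.267 mm/year.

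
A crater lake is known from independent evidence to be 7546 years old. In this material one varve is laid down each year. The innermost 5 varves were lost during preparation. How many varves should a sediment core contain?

7541 varves

At one varve per year, 7546 years correspond to 7546 varves.
7546 − 5 missed = 7541 varves expected in the prepared section.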